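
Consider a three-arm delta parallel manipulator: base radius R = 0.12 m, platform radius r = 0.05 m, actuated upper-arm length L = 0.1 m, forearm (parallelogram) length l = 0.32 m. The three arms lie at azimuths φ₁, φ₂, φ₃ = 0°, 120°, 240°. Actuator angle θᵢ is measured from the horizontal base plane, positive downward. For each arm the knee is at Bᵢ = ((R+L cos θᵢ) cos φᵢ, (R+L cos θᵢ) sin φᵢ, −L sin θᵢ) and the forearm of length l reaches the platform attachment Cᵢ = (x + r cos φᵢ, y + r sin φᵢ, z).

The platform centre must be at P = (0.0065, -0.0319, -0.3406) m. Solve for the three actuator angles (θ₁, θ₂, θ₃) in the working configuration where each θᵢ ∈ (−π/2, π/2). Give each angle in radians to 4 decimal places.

θ₁ = 0.6107, θ₂ = 0.7852, θ₃ = 0.5236

φ1=0.0° → target in arm frame (0.0065, -0.0319)
  e−x'=0.0635;  (l²−L²−(e−x')²−y'²−z²)/2L = -0.1433
  γ=atan2(-0.3406,0.0635)=-1.3865;  ψ=arccos(-0.4136)=1.9972;  θ1=γ+ψ≈0.6107
φ2=120.0° → target in arm frame (-0.0309, 0.0103)
  A cos θ + B sin θ = C:  0.1009·cos θ + -0.3406·sin θ = -0.1695
  θ2 = atan2(B,A) + arccos(C/0.3552) = 0.7852
rotate P by −φ3: (0.0244, 0.0216, -0.3406)
  A=0.0456, B=-0.3406, C=(l²−L²−A²−y'²−z²)/(2L)=-0.1308
  γ=atan2(-0.3406,0.0456)=-1.4376;  ψ=arccos(-0.3806)=1.9612;  θ3=γ+ψ≈0.5236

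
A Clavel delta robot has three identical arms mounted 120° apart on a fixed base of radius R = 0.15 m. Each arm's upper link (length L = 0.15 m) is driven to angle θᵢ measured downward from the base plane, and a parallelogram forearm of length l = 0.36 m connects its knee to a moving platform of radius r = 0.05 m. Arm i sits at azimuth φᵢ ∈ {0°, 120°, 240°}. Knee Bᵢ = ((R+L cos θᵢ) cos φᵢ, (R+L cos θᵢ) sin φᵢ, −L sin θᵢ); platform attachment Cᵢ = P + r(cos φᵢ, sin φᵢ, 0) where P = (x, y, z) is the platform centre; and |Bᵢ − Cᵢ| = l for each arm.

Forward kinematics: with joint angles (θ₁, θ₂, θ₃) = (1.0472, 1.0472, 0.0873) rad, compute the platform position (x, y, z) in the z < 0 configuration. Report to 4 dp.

(-0.0731, -0.1266, -0.3580)

centre 1 = (0.1750·cos0.0°, 0.1750·sin0.0°, -0.1299) = (0.1750, 0.0000, -0.1299)
φ2=120.0°: virtual centre (-0.0875, 0.1516, -0.1299), radius l
arm 3 at φ=240.0°: (R−r)+L cos θ3 = 0.2494;  centre 3 = (-0.1247, -0.2160, -0.0131)
|centre ₂|²−|centre ₁|² = 0.0000;  |centre ₃|²−|centre ₁|² = 0.0149
plane₁₂: -0.5250x+0.3031y+0.0000z = 0.0000
Cramer: x(z) = -0.0110+0.1734z;  y(z) = -0.0191+0.3003z
into |P−centre ₁|² = l²: 1.1202z² + 0.1838z + -0.0777 = 0;  Δ = 0.3822;  z = -0.3580 or 0.1939 → z<0 root = -0.3580
x = -0.0731, y = -0.1266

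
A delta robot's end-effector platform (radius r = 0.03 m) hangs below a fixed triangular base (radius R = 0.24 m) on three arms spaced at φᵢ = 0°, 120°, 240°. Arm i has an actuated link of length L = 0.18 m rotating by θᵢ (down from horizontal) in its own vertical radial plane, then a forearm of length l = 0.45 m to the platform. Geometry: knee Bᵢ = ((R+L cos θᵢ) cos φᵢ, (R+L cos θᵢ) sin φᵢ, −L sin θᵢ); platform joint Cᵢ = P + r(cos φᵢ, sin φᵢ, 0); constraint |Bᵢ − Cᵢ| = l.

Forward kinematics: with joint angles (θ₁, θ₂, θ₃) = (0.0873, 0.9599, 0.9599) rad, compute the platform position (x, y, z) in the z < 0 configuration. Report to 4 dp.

(0.1201, 0.0000, -0.3763)

φ1=0.0°: virtual centre (0.3893, 0.0000, -0.0157), radius l
φ2=120.0°: virtual centre (-0.1566, 0.2713, -0.1474), radius l
φ3=240.0°: virtual centre (-0.1566, -0.2713, -0.1474), radius l
subtract pairs → two planes through P
plane₁₂: -1.0919x+0.5426y+-0.2635z = -0.0319
Cramer: x(z) = 0.0293-0.2413z;  y(z) = 0.0000+0.0000z
sphere 1 gives Az²+Bz+C=0 with A=1.0582, B=0.2052, C=-0.0726;  B²−4AC=0.3495;  roots -0.3763, 0.1824;  negative root z = -0.3763
x = 0.1201, y = 0.0000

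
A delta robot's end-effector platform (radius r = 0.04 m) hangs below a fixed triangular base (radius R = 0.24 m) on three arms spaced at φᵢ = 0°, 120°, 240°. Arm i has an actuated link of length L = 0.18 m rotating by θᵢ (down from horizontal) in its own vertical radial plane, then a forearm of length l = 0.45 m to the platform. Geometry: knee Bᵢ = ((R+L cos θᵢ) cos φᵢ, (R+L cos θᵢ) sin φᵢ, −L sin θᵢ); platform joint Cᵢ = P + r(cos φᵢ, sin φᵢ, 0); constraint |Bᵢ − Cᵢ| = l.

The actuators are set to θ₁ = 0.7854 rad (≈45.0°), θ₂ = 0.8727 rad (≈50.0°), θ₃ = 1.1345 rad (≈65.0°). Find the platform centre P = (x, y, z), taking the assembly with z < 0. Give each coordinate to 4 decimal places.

arm 1 at φ=0.0°: e+L cos θ1 = 0.3273;  centre 1 = (0.3273, 0.0000, -0.1273)
arm 2 at φ=120.0°: e+L cos θ2 = 0.3157;  centre 2 = (-0.1578, 0.2734, -0.1379)
φ3=240.0°: virtual centre (-0.1380, -0.2391, -0.1631), radius l
subtract pairs → two planes through P
[-0.9703 0.5468 -0.0212]·P = -0.0046;  [-0.9306 -0.4782 -0.0717]·P = -0.0205
det = 0.9728;  x = 0.0138+-0.0507z,  y = 0.0160+-0.0512z
quadratic in z: (1.0052)z²+(0.2847)z+(-0.0878)=0, √Δ=0.6588 → z ∈ {-0.4693, 0.1861}; z = -0.4693 (taking z<0)
x = 0.0376, y = 0.0400

(0.0376, 0.0400, -0.4693)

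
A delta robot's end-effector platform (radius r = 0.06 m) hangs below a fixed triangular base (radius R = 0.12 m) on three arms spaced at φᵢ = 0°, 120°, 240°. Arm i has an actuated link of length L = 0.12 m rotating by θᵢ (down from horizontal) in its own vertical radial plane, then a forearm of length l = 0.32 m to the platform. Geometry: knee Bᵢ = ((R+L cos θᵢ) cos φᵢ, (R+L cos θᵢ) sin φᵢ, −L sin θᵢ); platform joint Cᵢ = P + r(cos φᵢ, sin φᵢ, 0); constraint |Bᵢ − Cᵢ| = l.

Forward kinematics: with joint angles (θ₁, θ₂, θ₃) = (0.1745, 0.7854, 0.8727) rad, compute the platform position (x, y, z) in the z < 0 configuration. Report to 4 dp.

(0.0990, 0.0130, -0.3306)

arm 1 at φ=0.0°: (R−r)+L cos θ1 = 0.1782;  centre 1 = (0.1782, 0.0000, -0.0208)
centre 2 = (0.1449·cos120.0°, 0.1449·sin120.0°, -0.0849) = (-0.0724, 0.1254, -0.0849)
centre 3 = (0.1371·cos240.0°, 0.1371·sin240.0°, -0.0919) = (-0.0686, -0.1188, -0.0919)
subtract pairs → two planes through P
plane₁₂: -0.5012x+0.2509y+-0.1280z = -0.0040
Cramer: x(z) = 0.0090-0.2721z;  y(z) = 0.0020-0.0333z
sphere 1 gives Az²+Bz+C=0 with A=1.0752, B=0.1336, C=-0.0733;  B²−4AC=0.3333;  roots -0.3306, 0.2063;  negative root z = -0.3306
x = 0.0990, y = 0.0130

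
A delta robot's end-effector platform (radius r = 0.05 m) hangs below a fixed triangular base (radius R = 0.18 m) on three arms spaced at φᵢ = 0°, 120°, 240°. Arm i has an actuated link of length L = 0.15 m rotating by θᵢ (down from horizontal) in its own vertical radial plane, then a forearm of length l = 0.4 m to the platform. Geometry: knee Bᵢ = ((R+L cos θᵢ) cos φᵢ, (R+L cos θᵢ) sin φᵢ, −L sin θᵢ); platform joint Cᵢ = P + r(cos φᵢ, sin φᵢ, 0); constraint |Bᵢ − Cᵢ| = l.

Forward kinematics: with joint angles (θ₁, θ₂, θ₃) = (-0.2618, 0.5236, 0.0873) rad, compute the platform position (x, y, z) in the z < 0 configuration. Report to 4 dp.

arm 1 at φ=0.0°: e+L cos θ1 = 0.2749;  S1 = (0.2749, 0.0000, 0.0388)
arm 2 at φ=120.0°: e+L cos θ2 = 0.2599;  S2 = (-0.1300, 0.2251, -0.0750)
arm 3 at φ=240.0°: e+L cos θ3 = 0.2794;  S3 = (-0.1397, -0.2420, -0.0131)
subtract pairs → two planes through P
plane₁₂: -0.8097x+0.4502y+-0.2276z = -0.0039
det = 0.7652;  x = 0.0018+-0.2051z,  y = -0.0055+0.1369z
sphere 1 gives Az²+Bz+C=0 with A=1.0608, B=0.0329, C=-0.0839;  B²−4AC=0.3569;  roots -0.2971, 0.2661;  negative root z = -0.2971
x = 0.0627, y = -0.0461

(0.0627, -0.0461, -0.2971)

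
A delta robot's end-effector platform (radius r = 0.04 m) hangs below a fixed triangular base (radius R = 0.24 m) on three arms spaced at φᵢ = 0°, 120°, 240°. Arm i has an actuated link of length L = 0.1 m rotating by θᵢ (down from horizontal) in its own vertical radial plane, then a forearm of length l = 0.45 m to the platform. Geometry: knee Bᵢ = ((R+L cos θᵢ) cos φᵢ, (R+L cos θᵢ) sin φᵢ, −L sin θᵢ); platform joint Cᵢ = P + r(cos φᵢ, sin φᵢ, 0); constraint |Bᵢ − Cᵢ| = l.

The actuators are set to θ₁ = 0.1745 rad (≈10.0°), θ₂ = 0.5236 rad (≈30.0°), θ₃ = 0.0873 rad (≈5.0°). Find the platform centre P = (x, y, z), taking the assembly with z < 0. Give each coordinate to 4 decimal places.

(0.0126, -0.0348, -0.3632)

S1 = (0.2985·cos0.0°, 0.2985·sin0.0°, -0.0174) = (0.2985, 0.0000, -0.0174)
S2 = (0.2866·cos120.0°, 0.2866·sin120.0°, -0.0500) = (-0.1433, 0.2482, -0.0500)
arm 3 at φ=240.0°: e+L cos θ3 = 0.2996;  S3 = (-0.1498, -0.2595, -0.0087)
|S₂|²−|S₁|² = -0.0048;  |S₃|²−|S₁|² = 0.0005
linear system: -0.8836x+0.4964y = -0.0048−-0.0653z; -0.8966x+-0.5190y = 0.0005−0.0173z
Cramer: x(z) = 0.0025-0.0280z;  y(z) = -0.0052+0.0817z
sphere 1 gives Az²+Bz+C=0 with A=1.0075, B=0.0505, C=-0.1146;  B²−4AC=0.4642;  roots -0.3632, 0.3131;  negative root z = -0.3632
x = 0.0126, y = -0.0348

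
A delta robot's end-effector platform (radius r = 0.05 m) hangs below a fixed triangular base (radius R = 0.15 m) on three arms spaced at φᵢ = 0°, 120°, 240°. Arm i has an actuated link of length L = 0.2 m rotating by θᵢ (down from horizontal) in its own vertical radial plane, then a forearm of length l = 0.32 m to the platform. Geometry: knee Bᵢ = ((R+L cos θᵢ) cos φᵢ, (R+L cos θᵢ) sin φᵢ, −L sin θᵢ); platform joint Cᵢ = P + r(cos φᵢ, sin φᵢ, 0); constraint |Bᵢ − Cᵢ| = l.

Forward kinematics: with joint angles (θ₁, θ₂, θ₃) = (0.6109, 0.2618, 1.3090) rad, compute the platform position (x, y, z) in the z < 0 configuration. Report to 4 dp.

O1 = (0.2638·cos0.0°, 0.2638·sin0.0°, -0.1147) = (0.2638, 0.0000, -0.1147)
φ2=120.0°: virtual centre (-0.1466, 0.2539, -0.0518), radius l
arm 3 at φ=240.0°: (R−r)+L cos θ3 = 0.1518;  O3 = (-0.0759, -0.1314, -0.1932)
subtract pairs → two planes through P
plane₁₂: -0.8208x+0.5078y+0.1259z = 0.0059
det = 0.5608;  x = 0.0175+-0.0831z,  y = 0.0399+-0.3823z
quadratic in z: (1.1530)z²+(0.2398)z+(-0.0270)=0, √Δ=0.4266 → z ∈ {-0.2890, 0.0810}; z = -0.2890 (taking z<0)
x = 0.0416, y = 0.1504

(0.0416, 0.1504, -0.2890)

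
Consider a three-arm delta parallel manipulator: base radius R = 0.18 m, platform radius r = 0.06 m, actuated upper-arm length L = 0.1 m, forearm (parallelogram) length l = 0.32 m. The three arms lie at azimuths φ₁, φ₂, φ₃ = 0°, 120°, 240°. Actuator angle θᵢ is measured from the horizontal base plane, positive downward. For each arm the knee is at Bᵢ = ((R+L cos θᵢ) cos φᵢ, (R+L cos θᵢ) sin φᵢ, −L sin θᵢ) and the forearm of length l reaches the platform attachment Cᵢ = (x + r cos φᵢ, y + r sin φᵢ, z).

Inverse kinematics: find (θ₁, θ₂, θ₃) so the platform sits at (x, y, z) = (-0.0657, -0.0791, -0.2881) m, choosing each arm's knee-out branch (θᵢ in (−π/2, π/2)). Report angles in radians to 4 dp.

θ₁ = 1.0474, θ₂ = 0.8727, θ₃ = -0.0875

φ1=0.0° → target in arm frame (-0.0657, -0.0791)
  e−x'=0.1857;  (l²−L²−(e−x')²−y'²−z²)/2L = -0.1567
  θ1 = atan2(B,A) + arccos(C/0.3428) = 1.0474
rotate P by −φ2: (-0.0357, 0.0964, -0.2881)
  e−x'=0.1557;  (l²−L²−(e−x')²−y'²−z²)/2L = -0.1207
  √(A²+B²)=0.3275;  θ2 = -1.0755+1.9482 ≈ 0.8727
rotate P by −φ3: (0.1014, -0.0173, -0.2881)
  e−x'=0.0186;  (l²−L²−(e−x')²−y'²−z²)/2L = 0.0437
  θ3 = atan2(B,A) + arccos(C/0.2887) = -0.0875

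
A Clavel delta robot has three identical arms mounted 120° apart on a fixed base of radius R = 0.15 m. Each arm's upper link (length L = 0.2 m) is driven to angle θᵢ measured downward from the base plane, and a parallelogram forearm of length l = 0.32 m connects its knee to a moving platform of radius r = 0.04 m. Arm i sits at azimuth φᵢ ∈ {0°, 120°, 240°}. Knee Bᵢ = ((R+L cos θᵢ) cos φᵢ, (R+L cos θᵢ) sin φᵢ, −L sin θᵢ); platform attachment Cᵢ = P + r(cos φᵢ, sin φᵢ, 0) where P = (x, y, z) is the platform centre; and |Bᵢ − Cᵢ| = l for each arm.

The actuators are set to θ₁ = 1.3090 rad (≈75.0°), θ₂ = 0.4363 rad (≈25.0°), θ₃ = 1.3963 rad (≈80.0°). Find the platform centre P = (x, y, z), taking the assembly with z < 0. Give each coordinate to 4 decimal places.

(-0.0619, 0.1417, -0.3729)

arm 1 at φ=0.0°: (R−r)+L cos θ1 = 0.1618;  centre 1 = (0.1618, 0.0000, -0.1932)
φ2=120.0°: virtual centre (-0.1456, 0.2522, -0.0845), radius l
φ3=240.0°: virtual centre (-0.0724, -0.1253, -0.1970), radius l
subtract pairs → two planes through P
plane₁₂: -0.6148x+0.5045y+0.2173z = 0.0285
Cramer: x(z) = -0.0135+0.1298z;  y(z) = 0.0401-0.2726z
into |P−centre ₁|² = l²: 1.0912z² + 0.3190z + -0.0328 = 0;  Δ = 0.2448;  z = -0.3729 or 0.0805 → z<0 root = -0.3729
x = -0.0619, y = 0.1417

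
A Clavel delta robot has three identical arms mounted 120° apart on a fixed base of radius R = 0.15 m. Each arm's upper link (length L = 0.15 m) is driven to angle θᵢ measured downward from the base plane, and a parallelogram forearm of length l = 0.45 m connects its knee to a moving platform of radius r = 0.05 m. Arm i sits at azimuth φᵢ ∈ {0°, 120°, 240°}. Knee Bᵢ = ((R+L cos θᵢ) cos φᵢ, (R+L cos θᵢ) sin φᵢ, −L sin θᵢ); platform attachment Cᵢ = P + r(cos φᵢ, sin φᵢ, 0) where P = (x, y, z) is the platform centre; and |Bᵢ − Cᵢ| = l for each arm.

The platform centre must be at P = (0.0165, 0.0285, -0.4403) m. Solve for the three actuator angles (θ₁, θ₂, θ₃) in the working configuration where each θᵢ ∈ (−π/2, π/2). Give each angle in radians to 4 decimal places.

arm 1 (φ=0.0°): x'=0.0165, y'=0.0285
  e−x'=0.0835;  (l²−L²−(e−x')²−y'²−z²)/2L = -0.0722
  γ=atan2(-0.4403,0.0835)=-1.3834;  ψ=arccos(-0.1610)=1.7325;  θ1=γ+ψ≈0.3491
rotate P by −φ2: (0.0164, -0.0285, -0.4403)
  A cos θ + B sin θ = C:  0.0836·cos θ + -0.4403·sin θ = -0.0722
  θ2 = atan2(B,A) + arccos(C/0.4482) = 0.3494
arm 3 (φ=240.0°): x'=-0.0329, y'=0.0000
  A=0.1329, B=-0.4403, C=(l²−L²−A²−y'²−z²)/(2L)=-0.1051
  √(A²+B²)=0.4599;  θ3 = -1.2776+1.8014 ≈ 0.5238

θ₁ = 0.3491, θ₂ = 0.3494, θ₃ = 0.5238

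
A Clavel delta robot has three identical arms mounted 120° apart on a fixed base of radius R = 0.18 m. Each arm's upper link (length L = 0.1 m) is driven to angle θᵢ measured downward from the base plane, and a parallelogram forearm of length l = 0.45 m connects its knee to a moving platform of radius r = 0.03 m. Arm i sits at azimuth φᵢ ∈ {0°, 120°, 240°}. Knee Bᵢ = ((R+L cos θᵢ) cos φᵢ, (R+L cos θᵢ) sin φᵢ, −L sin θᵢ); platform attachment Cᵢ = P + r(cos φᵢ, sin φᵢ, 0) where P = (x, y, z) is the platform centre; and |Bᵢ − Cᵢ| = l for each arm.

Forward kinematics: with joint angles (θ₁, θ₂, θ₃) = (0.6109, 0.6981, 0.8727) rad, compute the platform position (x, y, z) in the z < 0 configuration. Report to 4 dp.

(0.0227, 0.0199, -0.4553)

arm 1 at φ=0.0°: e+L cos θ1 = 0.2319;  O1 = (0.2319, 0.0000, -0.0574)
O2 = (0.2266·cos120.0°, 0.2266·sin120.0°, -0.0643) = (-0.1133, 0.1962, -0.0643)
φ3=240.0°: virtual centre (-0.1071, -0.1856, -0.0766), radius l
eliminate P² terms by subtracting sphere 1 from 2 and 3
plane₁₂: -0.6904x+0.3925y+-0.0138z = -0.0016
det = 0.5224;  x = 0.0051+-0.0387z,  y = 0.0049+-0.0329z
into |P−O₁|² = l²: 1.0026z² + 0.1320z + -0.1477 = 0;  Δ = 0.6099;  z = -0.4553 or 0.3237 → z<0 root = -0.4553
x = 0.0227, y = 0.0199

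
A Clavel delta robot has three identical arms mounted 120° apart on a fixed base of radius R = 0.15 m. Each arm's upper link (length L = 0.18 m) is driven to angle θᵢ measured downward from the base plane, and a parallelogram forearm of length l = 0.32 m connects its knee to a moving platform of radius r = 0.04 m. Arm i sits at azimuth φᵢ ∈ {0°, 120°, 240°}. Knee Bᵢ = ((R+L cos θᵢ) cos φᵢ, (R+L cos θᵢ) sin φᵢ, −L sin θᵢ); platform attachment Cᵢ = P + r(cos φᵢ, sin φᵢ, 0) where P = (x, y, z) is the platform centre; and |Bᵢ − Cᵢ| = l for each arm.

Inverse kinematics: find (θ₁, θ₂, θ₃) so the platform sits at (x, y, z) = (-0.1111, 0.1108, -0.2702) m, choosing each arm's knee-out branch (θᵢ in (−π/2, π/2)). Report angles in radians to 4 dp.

θ₁ = 1.2216, θ₂ = -0.0874, θ₃ = 0.9599

φ1=0.0° → target in arm frame (-0.1111, 0.1108)
  A=0.2211, B=-0.2702, C=(l²−L²−A²−y'²−z²)/(2L)=-0.1782
  γ=atan2(-0.2702,0.2211)=-0.8850;  ψ=arccos(-0.5106)=2.1066;  θ1=γ+ψ≈1.2216
φ2=120.0° → target in arm frame (0.1515, 0.0408)
  A=-0.0415, B=-0.2702, C=(l²−L²−A²−y'²−z²)/(2L)=-0.0178
  √(A²+B²)=0.2734;  θ2 = -1.7232+1.6358 ≈ -0.0874
arm 3 (φ=240.0°): x'=-0.0404, y'=-0.1516
  A=0.1504, B=-0.2702, C=(l²−L²−A²−y'²−z²)/(2L)=-0.1350
  θ3 = atan2(B,A) + arccos(C/0.3092) = 0.9599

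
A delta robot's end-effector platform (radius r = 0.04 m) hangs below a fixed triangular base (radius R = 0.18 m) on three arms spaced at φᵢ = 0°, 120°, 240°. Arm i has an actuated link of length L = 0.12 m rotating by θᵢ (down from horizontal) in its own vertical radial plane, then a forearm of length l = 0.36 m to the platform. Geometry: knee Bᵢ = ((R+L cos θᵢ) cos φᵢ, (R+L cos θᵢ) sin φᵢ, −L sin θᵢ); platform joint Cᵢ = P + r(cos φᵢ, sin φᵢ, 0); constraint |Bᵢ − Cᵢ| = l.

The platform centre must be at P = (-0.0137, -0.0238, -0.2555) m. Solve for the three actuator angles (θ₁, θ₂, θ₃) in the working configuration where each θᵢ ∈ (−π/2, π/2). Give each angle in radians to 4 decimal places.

arm 1 (φ=0.0°): x'=-0.0137, y'=-0.0238
  A=0.1537, B=-0.2555, C=(l²−L²−A²−y'²−z²)/(2L)=0.1072
  θ1 = atan2(B,A) + arccos(C/0.2982) = 0.1738
rotate P by −φ2: (-0.0138, 0.0238, -0.2555)
  A=0.1538, B=-0.2555, C=(l²−L²−A²−y'²−z²)/(2L)=0.1071
  γ=atan2(-0.2555,0.1538)=-1.0291;  ψ=arccos(0.3593)=1.2033;  θ2=γ+ψ≈0.1743
rotate P by −φ3: (0.0275, 0.0000, -0.2555)
  A cos θ + B sin θ = C:  0.1125·cos θ + -0.2555·sin θ = 0.1552
  γ=atan2(-0.2555,0.1125)=-1.1559;  ψ=arccos(0.5560)=0.9812;  θ3=γ+ψ≈-0.1747

θ₁ = 0.1738, θ₂ = 0.1743, θ₃ = -0.1747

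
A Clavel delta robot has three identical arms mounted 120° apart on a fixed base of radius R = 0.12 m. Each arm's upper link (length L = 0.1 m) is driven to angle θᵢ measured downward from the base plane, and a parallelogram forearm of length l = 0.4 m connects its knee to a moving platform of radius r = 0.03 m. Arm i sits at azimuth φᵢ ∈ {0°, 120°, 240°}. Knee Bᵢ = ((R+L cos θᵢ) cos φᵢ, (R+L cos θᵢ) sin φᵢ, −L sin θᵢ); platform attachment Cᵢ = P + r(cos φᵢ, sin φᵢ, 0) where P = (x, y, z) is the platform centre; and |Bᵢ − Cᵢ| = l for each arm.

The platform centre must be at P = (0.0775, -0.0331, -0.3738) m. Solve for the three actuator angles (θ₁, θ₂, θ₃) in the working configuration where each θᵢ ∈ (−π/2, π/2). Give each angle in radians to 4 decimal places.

φ1=0.0° → target in arm frame (0.0775, -0.0331)
  e−x'=0.0125;  (l²−L²−(e−x')²−y'²−z²)/2L = 0.0451
  γ=atan2(-0.3738,0.0125)=-1.5374;  ψ=arccos(0.1206)=1.4499;  θ1=γ+ψ≈-0.0875
arm 2 (φ=120.0°): x'=-0.0674, y'=-0.0506
  A cos θ + B sin θ = C:  0.1574·cos θ + -0.3738·sin θ = -0.0853
  √(A²+B²)=0.4056;  θ2 = -1.1722+1.7827 ≈ 0.6105
rotate P by −φ3: (-0.0101, 0.0837, -0.3738)
  e−x'=0.1001;  (l²−L²−(e−x')²−y'²−z²)/2L = -0.0337
  θ3 = atan2(B,A) + arccos(C/0.3870) = 0.3489

θ₁ = -0.0875, θ₂ = 0.6105, θ₃ = 0.3489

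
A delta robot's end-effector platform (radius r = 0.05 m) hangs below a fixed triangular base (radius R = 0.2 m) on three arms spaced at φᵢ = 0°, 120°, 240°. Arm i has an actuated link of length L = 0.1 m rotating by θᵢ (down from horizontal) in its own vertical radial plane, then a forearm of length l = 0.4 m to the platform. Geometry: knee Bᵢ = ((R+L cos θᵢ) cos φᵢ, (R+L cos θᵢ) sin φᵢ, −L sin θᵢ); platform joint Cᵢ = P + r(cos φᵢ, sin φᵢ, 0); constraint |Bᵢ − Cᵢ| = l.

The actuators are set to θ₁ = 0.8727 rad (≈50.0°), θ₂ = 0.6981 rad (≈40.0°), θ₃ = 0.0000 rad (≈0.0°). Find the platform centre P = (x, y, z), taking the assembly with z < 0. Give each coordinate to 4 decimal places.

(-0.0573, -0.0635, -0.3633)

arm 1 at φ=0.0°: (R−r)+L cos θ1 = 0.2143;  centre 1 = (0.2143, 0.0000, -0.0766)
arm 2 at φ=120.0°: (R−r)+L cos θ2 = 0.2266;  centre 2 = (-0.1133, 0.1962, -0.0643)
arm 3 at φ=240.0°: (R−r)+L cos θ3 = 0.2500;  centre 3 = (-0.1250, -0.2165, 0.0000)
subtract pairs → two planes through P
[-0.6552 0.3925 0.0247]·P = 0.0037;  [-0.6786 -0.4330 0.1532]·P = 0.0107
det = 0.5500;  x = -0.0106+0.1287z,  y = -0.0082+0.1521z
quadratic in z: (1.0397)z²+(0.0928)z+(-0.1035)=0, √Δ=0.6627 → z ∈ {-0.3633, 0.2740}; z = -0.3633 (taking z<0)
x = -0.0573, y = -0.0635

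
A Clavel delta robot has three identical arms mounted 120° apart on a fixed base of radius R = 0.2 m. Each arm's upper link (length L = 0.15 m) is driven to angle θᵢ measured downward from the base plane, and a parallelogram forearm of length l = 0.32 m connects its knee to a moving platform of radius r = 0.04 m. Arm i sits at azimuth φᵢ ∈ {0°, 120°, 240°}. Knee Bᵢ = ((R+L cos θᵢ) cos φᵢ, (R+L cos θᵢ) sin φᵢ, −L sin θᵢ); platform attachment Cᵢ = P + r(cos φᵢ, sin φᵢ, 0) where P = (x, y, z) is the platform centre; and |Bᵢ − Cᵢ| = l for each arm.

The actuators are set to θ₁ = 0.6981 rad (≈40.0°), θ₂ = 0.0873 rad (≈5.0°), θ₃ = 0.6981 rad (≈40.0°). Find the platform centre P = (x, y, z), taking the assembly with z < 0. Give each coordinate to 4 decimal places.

arm 1 at φ=0.0°: (R−r)+L cos θ1 = 0.2749;  O1 = (0.2749, 0.0000, -0.0964)
φ2=120.0°: virtual centre (-0.1547, 0.2680, -0.0131), radius l
O3 = (0.2749·cos240.0°, 0.2749·sin240.0°, -0.0964) = (-0.1375, -0.2381, -0.0964)
eliminate P² terms by subtracting sphere 1 from 2 and 3
plane₁₂: -0.8592x+0.5359y+0.1667z = 0.0110
det = 0.8511;  x = -0.0062+0.0932z,  y = 0.0107+-0.1615z
into |P−O₁|² = l²: 1.0348z² + 0.1370z + -0.0140 = 0;  Δ = 0.0766;  z = -0.1999 or 0.0676 → z<0 root = -0.1999
x = -0.0248, y = 0.0430

(-0.0248, 0.0430, -0.1999)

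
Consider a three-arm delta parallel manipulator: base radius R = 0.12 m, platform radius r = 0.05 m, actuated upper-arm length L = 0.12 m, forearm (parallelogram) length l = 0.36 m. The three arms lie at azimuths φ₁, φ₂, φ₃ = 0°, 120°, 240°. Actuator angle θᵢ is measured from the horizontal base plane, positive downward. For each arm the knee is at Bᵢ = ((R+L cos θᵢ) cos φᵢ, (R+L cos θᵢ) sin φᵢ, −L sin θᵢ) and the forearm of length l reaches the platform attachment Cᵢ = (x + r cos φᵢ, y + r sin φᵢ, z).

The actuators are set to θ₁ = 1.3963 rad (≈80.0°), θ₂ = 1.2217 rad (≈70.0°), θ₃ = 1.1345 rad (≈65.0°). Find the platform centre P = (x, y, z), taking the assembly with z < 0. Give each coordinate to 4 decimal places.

(-0.0342, -0.0116, -0.4556)

O1 = (0.0908·cos0.0°, 0.0908·sin0.0°, -0.1182) = (0.0908, 0.0000, -0.1182)
φ2=120.0°: virtual centre (-0.0555, 0.0962, -0.1128), radius l
O3 = (0.1207·cos240.0°, 0.1207·sin240.0°, -0.1088) = (-0.0604, -0.1045, -0.1088)
subtract pairs → two planes through P
[-0.2927 0.1923 0.0108]·P = 0.0028;  [-0.3024 -0.2091 0.0188]·P = 0.0042
det = 0.1194;  x = -0.0117+0.0493z,  y = -0.0031+0.0188z
quadratic in z: (1.0028)z²+(0.2261)z+(-0.1051)=0, √Δ=0.6876 → z ∈ {-0.4556, 0.2301}; z = -0.4556 (taking z<0)
x = -0.0342, y = -0.0116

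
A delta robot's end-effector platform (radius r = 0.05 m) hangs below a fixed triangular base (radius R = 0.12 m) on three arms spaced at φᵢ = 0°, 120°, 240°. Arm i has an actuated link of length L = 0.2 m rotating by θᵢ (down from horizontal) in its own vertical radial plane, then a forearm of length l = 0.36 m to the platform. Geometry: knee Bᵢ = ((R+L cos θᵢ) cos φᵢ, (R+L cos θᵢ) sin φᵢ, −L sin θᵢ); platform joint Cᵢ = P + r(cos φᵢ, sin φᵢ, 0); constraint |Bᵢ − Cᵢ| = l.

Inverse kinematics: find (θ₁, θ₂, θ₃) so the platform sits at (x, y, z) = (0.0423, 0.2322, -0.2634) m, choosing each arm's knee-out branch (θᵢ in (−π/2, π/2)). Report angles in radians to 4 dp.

θ₁ = 0.4361, θ₂ = -0.2619, θ₃ = 1.3089

arm 1 (φ=0.0°): x'=0.0423, y'=0.2322
  e−x'=0.0277;  (l²−L²−(e−x')²−y'²−z²)/2L = -0.0862
  γ=atan2(-0.2634,0.0277)=-1.4660;  ψ=arccos(-0.3253)=1.9021;  θ1=γ+ψ≈0.4361
φ2=120.0° → target in arm frame (0.1799, -0.1527)
  e−x'=-0.1099;  (l²−L²−(e−x')²−y'²−z²)/2L = -0.0380
  √(A²+B²)=0.2854;  θ2 = -1.9662+1.7043 ≈ -0.2619
rotate P by −φ3: (-0.2222, -0.0795, -0.2634)
  A cos θ + B sin θ = C:  0.2922·cos θ + -0.2634·sin θ = -0.1787
  √(A²+B²)=0.3934;  θ3 = -0.7335+2.0424 ≈ 1.3089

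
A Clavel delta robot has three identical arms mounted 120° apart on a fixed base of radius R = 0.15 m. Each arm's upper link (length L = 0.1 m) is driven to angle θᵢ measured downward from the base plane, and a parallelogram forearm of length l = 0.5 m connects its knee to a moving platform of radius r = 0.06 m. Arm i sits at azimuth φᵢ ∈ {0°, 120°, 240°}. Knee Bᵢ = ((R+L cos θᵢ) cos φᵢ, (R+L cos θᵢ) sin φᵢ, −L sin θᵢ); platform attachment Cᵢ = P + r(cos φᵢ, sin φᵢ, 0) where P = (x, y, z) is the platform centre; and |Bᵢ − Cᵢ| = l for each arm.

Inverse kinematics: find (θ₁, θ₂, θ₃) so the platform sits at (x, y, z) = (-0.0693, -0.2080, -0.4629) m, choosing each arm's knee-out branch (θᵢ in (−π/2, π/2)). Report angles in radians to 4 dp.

θ₁ = 0.7852, θ₂ = 1.0472, θ₃ = -0.3491

arm 1 (φ=0.0°): x'=-0.0693, y'=-0.2080
  e−x'=0.1593;  (l²−L²−(e−x')²−y'²−z²)/2L = -0.2146
  γ=atan2(-0.4629,0.1593)=-1.2394;  ψ=arccos(-0.4383)=2.0245;  θ1=γ+ψ≈0.7852
φ2=120.0° → target in arm frame (-0.1455, 0.1640)
  e−x'=0.2355;  (l²−L²−(e−x')²−y'²−z²)/2L = -0.2831
  γ=atan2(-0.4629,0.2355)=-1.1002;  ψ=arccos(-0.5452)=2.1474;  θ2=γ+ψ≈1.0472
rotate P by −φ3: (0.2148, 0.0440, -0.4629)
  A cos θ + B sin θ = C:  -0.1248·cos θ + -0.4629·sin θ = 0.0411
  γ=atan2(-0.4629,-0.1248)=-1.8341;  ψ=arccos(0.0857)=1.4850;  θ3=γ+ψ≈-0.3491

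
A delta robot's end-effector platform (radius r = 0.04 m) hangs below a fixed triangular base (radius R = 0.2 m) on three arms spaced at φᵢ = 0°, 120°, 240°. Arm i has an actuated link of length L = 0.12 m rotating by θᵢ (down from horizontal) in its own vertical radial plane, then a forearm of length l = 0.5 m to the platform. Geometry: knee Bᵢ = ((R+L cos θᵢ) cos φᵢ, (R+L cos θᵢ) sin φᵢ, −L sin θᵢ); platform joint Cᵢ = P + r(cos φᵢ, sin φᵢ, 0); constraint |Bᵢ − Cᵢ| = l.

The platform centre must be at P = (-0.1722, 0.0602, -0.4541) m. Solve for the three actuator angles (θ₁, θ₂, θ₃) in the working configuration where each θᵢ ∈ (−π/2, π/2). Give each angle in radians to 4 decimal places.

arm 1 (φ=0.0°): x'=-0.1722, y'=0.0602
  A cos θ + B sin θ = C:  0.3322·cos θ + -0.4541·sin θ = -0.3524
  θ1 = atan2(B,A) + arccos(C/0.5626) = 1.3085
φ2=120.0° → target in arm frame (0.1382, 0.1190)
  e−x'=0.0218;  (l²−L²−(e−x')²−y'²−z²)/2L = 0.0615
  γ=atan2(-0.4541,0.0218)=-1.5229;  ψ=arccos(0.1352)=1.4352;  θ2=γ+ψ≈-0.0877
φ3=240.0° → target in arm frame (0.0340, -0.1792)
  A=0.1260, B=-0.4541, C=(l²−L²−A²−y'²−z²)/(2L)=-0.0776
  √(A²+B²)=0.4713;  θ3 = -1.3001+1.7361 ≈ 0.4361

θ₁ = 1.3085, θ₂ = -0.0877, θ₃ = 0.4361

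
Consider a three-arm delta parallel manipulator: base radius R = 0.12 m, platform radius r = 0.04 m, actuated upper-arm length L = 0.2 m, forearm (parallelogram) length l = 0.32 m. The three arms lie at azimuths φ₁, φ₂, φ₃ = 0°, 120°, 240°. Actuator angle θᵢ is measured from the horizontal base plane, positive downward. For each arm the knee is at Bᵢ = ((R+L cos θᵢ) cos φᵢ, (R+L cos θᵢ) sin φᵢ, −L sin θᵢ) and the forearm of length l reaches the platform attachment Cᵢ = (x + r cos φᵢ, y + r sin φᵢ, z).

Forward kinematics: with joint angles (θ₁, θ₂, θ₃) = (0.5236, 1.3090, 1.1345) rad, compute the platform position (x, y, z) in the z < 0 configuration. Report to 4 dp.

φ1=0.0°: virtual centre (0.2532, 0.0000, -0.1000), radius l
S2 = (0.1318·cos120.0°, 0.1318·sin120.0°, -0.1932) = (-0.0659, 0.1141, -0.1932)
φ3=240.0°: virtual centre (-0.0823, -0.1425, -0.1813), radius l
|S₂|²−|S₁|² = -0.0194;  |S₃|²−|S₁|² = -0.0142
plane₁₂: -0.6382x+0.2282y+-0.1864z = -0.0194
det = 0.3350;  x = 0.0262+-0.2693z,  y = -0.0119+0.0636z
quadratic in z: (1.0766)z²+(0.3207)z+(-0.0407)=0, √Δ=0.5275 → z ∈ {-0.3940, 0.0960}; z = -0.3940 (taking z<0)
x = 0.1323, y = -0.0370

(0.1323, -0.0370, -0.3940)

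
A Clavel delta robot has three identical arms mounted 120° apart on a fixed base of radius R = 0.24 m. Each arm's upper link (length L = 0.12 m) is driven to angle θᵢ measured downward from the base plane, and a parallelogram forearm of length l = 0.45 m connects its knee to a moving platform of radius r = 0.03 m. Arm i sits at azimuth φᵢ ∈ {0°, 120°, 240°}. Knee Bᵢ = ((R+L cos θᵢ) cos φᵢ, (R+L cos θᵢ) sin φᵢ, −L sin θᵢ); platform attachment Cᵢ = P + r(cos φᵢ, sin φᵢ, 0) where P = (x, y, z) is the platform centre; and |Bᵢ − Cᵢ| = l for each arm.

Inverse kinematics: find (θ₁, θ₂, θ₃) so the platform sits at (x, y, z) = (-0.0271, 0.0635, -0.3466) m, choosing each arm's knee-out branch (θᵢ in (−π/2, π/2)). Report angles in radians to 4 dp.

θ₁ = 0.5233, θ₂ = -0.1747, θ₃ = 0.6111

arm 1 (φ=0.0°): x'=-0.0271, y'=0.0635
  e−x'=0.2371;  (l²−L²−(e−x')²−y'²−z²)/2L = 0.0322
  γ=atan2(-0.3466,0.2371)=-0.9708;  ψ=arccos(0.0766)=1.4941;  θ1=γ+ψ≈0.5233
arm 2 (φ=120.0°): x'=0.0685, y'=-0.0083
  A=0.1415, B=-0.3466, C=(l²−L²−A²−y'²−z²)/(2L)=0.1995
  θ2 = atan2(B,A) + arccos(C/0.3744) = -0.1747
arm 3 (φ=240.0°): x'=-0.0414, y'=-0.0552
  A cos θ + B sin θ = C:  0.2514·cos θ + -0.3466·sin θ = 0.0071
  √(A²+B²)=0.4282;  θ3 = -0.9432+1.5543 ≈ 0.6111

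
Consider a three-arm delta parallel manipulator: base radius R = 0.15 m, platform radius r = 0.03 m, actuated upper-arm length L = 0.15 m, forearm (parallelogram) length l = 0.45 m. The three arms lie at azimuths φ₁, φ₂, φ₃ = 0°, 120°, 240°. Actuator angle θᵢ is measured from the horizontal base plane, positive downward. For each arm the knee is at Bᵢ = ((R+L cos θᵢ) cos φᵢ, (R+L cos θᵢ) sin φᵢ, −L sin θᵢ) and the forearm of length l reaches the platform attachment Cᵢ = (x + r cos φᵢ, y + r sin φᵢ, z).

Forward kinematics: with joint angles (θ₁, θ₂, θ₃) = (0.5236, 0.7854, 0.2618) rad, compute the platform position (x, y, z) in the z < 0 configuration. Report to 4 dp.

(0.0020, -0.0809, -0.4418)

φ1=0.0°: virtual centre (0.2499, 0.0000, -0.0750), radius l
arm 2 at φ=120.0°: (R−r)+L cos θ2 = 0.2261;  S2 = (-0.1130, 0.1958, -0.1061)
S3 = (0.2649·cos240.0°, 0.2649·sin240.0°, -0.0388) = (-0.1324, -0.2294, -0.0388)
eliminate P² terms by subtracting sphere 1 from 2 and 3
linear system: -0.7259x+0.3916y = -0.0057−-0.0621z; -0.7647x+-0.4588y = 0.0036−0.0724z
Cramer: x(z) = 0.0019-0.0003z;  y(z) = -0.0110+0.1582z
sphere 1 gives Az²+Bz+C=0 with A=1.0250, B=0.1466, C=-0.1353;  B²−4AC=0.5761;  roots -0.4418, 0.2987;  negative root z = -0.4418
x = 0.0020, y = -0.0809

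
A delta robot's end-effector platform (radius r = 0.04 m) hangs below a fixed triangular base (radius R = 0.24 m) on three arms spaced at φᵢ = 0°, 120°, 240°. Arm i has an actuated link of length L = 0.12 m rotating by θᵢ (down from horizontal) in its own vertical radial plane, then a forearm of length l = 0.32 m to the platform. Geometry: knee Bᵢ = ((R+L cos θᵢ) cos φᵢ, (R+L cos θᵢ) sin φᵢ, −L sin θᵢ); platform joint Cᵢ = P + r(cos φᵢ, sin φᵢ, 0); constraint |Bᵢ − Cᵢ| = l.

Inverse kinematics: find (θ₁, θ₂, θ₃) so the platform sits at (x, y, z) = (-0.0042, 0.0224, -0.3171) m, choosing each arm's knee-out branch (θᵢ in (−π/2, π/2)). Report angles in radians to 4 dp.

θ₁ = 1.2217, θ₂ = 1.0470, θ₃ = 1.3087

arm 1 (φ=0.0°): x'=-0.0042, y'=0.0224
  e−x'=0.2042;  (l²−L²−(e−x')²−y'²−z²)/2L = -0.2281
  √(A²+B²)=0.3772;  θ1 = -0.9987+2.2204 ≈ 1.2217
φ2=120.0° → target in arm frame (0.0215, -0.0076)
  e−x'=0.1785;  (l²−L²−(e−x')²−y'²−z²)/2L = -0.1853
  √(A²+B²)=0.3639;  θ2 = -1.0581+2.1051 ≈ 1.0470
arm 3 (φ=240.0°): x'=-0.0173, y'=-0.0148
  A cos θ + B sin θ = C:  0.2173·cos θ + -0.3171·sin θ = -0.2500
  √(A²+B²)=0.3844;  θ3 = -0.9700+2.2787 ≈ 1.3087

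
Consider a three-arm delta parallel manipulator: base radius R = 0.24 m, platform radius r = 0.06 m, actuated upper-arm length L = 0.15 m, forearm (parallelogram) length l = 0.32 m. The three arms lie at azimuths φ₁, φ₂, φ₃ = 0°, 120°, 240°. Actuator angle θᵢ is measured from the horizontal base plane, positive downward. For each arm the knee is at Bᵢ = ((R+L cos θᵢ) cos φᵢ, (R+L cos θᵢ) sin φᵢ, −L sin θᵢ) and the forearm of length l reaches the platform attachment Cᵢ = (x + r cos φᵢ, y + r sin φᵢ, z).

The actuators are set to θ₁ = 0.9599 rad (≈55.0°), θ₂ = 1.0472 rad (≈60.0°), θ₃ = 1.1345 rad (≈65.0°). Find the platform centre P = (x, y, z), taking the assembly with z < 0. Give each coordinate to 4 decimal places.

(0.0162, 0.0096, -0.3226)

arm 1 at φ=0.0°: ρ1 = 0.2660;  S1 = (0.2660, 0.0000, -0.1229)
φ2=120.0°: virtual centre (-0.1275, 0.2208, -0.1299), radius l
S3 = (0.2434·cos240.0°, 0.2434·sin240.0°, -0.1359) = (-0.1217, -0.2108, -0.1359)
subtract pairs → two planes through P
linear system: -0.7871x+0.4417y = -0.0040−-0.0141z; -0.7755x+-0.4216y = -0.0082−-0.0262z
det = 0.6743;  x = 0.0078+-0.0259z,  y = 0.0049+-0.0144z
into |P−S₁|² = l²: 1.0009z² + 0.2590z + -0.0206 = 0;  Δ = 0.1496;  z = -0.3226 or 0.0638 → z<0 root = -0.3226
x = 0.0162, y = 0.0096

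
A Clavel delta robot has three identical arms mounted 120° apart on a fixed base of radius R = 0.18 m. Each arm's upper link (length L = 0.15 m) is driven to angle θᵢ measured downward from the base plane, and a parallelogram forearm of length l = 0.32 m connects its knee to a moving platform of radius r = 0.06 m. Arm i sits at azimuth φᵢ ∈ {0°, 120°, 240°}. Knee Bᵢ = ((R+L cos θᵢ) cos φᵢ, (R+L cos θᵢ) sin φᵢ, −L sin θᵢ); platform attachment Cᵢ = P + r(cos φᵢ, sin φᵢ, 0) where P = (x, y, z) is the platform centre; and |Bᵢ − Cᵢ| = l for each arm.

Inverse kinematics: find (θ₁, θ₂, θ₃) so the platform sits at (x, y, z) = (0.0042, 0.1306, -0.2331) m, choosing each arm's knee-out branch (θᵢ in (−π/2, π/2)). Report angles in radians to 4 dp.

θ₁ = 0.5239, θ₂ = -0.2622, θ₃ = 1.1345

rotate P by −φ1: (0.0042, 0.1306, -0.2331)
  A cos θ + B sin θ = C:  0.1158·cos θ + -0.2331·sin θ = -0.0163
  √(A²+B²)=0.2603;  θ1 = -1.1097+1.6336 ≈ 0.5239
arm 2 (φ=120.0°): x'=0.1110, y'=-0.0689
  A cos θ + B sin θ = C:  0.0090·cos θ + -0.2331·sin θ = 0.0691
  θ2 = atan2(B,A) + arccos(C/0.2333) = -0.2622
rotate P by −φ3: (-0.1152, -0.0617, -0.2331)
  A cos θ + B sin θ = C:  0.2352·cos θ + -0.2331·sin θ = -0.1119
  γ=atan2(-0.2331,0.2352)=-0.7809;  ψ=arccos(-0.3378)=1.9154;  θ3=γ+ψ≈1.1345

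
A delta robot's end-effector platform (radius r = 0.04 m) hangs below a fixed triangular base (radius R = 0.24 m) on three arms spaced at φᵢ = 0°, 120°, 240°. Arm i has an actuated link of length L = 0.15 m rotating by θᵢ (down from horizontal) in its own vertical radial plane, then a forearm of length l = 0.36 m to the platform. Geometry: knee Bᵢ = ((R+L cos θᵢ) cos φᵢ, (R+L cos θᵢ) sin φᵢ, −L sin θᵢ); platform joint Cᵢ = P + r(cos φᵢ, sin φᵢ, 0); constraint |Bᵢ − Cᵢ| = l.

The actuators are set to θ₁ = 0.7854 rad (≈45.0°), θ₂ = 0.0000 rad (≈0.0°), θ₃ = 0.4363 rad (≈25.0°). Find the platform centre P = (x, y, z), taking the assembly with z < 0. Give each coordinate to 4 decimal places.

(-0.0441, 0.0241, -0.1860)

arm 1 at φ=0.0°: ρ1 = 0.3061;  S1 = (0.3061, 0.0000, -0.1061)
arm 2 at φ=120.0°: ρ2 = 0.3500;  S2 = (-0.1750, 0.3031, 0.0000)
arm 3 at φ=240.0°: ρ3 = 0.3359;  S3 = (-0.1680, -0.2909, -0.0634)
|S₂|²−|S₁|² = 0.0176;  |S₃|²−|S₁|² = 0.0120
plane₁₂: -0.9621x+0.6062y+0.2121z = 0.0176
det = 1.1346;  x = -0.0154+0.1544z,  y = 0.0045+-0.1049z
into |P−S₁|² = l²: 1.0348z² + 0.1119z + -0.0150 = 0;  Δ = 0.0746;  z = -0.1860 or 0.0779 → z<0 root = -0.1860
x = -0.0441, y = 0.0241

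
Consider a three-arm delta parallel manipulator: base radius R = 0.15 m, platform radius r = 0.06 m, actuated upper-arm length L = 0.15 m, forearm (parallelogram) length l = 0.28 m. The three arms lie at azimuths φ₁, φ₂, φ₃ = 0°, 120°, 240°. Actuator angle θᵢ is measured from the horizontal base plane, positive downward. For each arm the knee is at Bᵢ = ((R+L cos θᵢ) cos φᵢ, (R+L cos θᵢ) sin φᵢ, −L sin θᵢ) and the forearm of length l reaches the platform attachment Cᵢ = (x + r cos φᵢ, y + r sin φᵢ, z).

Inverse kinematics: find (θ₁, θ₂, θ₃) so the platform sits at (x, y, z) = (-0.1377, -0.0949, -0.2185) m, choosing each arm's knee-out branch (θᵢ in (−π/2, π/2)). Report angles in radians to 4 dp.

θ₁ = 1.3963, θ₂ = 0.8730, θ₃ = -0.2618

φ1=0.0° → target in arm frame (-0.1377, -0.0949)
  A=0.2277, B=-0.2185, C=(l²−L²−A²−y'²−z²)/(2L)=-0.1757
  θ1 = atan2(B,A) + arccos(C/0.3156) = 1.3963
arm 2 (φ=120.0°): x'=-0.0133, y'=0.1667
  A=0.1033, B=-0.2185, C=(l²−L²−A²−y'²−z²)/(2L)=-0.1010
  γ=atan2(-0.2185,0.1033)=-1.1290;  ψ=arccos(-0.4180)=2.0020;  θ2=γ+ψ≈0.8730
arm 3 (φ=240.0°): x'=0.1510, y'=-0.0718
  A cos θ + B sin θ = C:  -0.0610·cos θ + -0.2185·sin θ = -0.0024
  θ3 = atan2(B,A) + arccos(C/0.2269) = -0.2618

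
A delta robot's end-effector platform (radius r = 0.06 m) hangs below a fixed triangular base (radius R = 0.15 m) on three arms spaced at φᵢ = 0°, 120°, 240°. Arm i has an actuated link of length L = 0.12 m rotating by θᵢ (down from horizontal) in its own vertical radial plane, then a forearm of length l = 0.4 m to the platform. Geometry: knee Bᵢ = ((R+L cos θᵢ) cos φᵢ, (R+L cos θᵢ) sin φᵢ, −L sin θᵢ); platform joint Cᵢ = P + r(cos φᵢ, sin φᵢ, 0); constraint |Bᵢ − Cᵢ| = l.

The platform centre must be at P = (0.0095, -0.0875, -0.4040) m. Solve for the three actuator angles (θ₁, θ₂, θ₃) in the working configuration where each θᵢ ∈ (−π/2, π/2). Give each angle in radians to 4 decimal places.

arm 1 (φ=0.0°): x'=0.0095, y'=-0.0875
  e−x'=0.0805;  (l²−L²−(e−x')²−y'²−z²)/2L = -0.1323
  √(A²+B²)=0.4119;  θ1 = -1.3741+1.8978 ≈ 0.5236
φ2=120.0° → target in arm frame (-0.0805, 0.0355)
  A=0.1705, B=-0.4040, C=(l²−L²−A²−y'²−z²)/(2L)=-0.1998
  √(A²+B²)=0.4385;  θ2 = -1.1714+2.0439 ≈ 0.8725
arm 3 (φ=240.0°): x'=0.0710, y'=0.0520
  A cos θ + B sin θ = C:  0.0190·cos θ + -0.4040·sin θ = -0.0862
  γ=atan2(-0.4040,0.0190)=-1.5239;  ψ=arccos(-0.2130)=1.7855;  θ3=γ+ψ≈0.2616

θ₁ = 0.5236, θ₂ = 0.8725, θ₃ = 0.2616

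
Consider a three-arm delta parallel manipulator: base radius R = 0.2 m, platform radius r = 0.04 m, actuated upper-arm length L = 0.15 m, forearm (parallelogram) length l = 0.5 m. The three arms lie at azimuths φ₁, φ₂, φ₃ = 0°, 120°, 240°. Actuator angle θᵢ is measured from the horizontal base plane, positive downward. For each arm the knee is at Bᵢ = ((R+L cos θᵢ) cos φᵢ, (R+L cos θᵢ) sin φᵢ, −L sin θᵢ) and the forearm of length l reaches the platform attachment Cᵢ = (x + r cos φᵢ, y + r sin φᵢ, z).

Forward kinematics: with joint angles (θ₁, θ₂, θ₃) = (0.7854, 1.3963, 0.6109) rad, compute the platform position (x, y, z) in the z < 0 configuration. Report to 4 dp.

(0.0419, -0.1245, -0.5353)

arm 1 at φ=0.0°: e+L cos θ1 = 0.2661;  O1 = (0.2661, 0.0000, -0.1061)
arm 2 at φ=120.0°: e+L cos θ2 = 0.1860;  O2 = (-0.0930, 0.1611, -0.1477)
arm 3 at φ=240.0°: e+L cos θ3 = 0.2829;  O3 = (-0.1414, -0.2450, -0.0860)
eliminate P² terms by subtracting sphere 1 from 2 and 3
plane₁₂: -0.7182x+0.3222y+-0.0833z = -0.0256
Cramer: x(z) = 0.0176-0.0454z;  y(z) = -0.0402+0.1573z
quadratic in z: (1.0268)z²+(0.2220)z+(-0.1754)=0, √Δ=0.8773 → z ∈ {-0.5353, 0.3191}; z = -0.5353 (taking z<0)
x = 0.0419, y = -0.1245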